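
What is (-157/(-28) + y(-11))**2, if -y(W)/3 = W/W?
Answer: 5329/784 ≈ 6.7972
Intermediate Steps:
y(W) = -3 (y(W) = -3*W/W = -3*1 = -3)
(-157/(-28) + y(-11))**2 = (-157/(-28) - 3)**2 = (-157*(-1/28) - 3)**2 = (157/28 - 3)**2 = (73/28)**2 = 5329/784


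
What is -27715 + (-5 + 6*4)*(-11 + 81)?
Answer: -26385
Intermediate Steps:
-27715 + (-5 + 6*4)*(-11 + 81) = -27715 + (-5 + 24)*70 = -27715 + 19*70 = -27715 + 1330 = -26385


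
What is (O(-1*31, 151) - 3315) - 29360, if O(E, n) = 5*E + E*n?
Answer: -37511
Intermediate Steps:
(O(-1*31, 151) - 3315) - 29360 = ((-1*31)*(5 + 151) - 3315) - 29360 = (-31*156 - 3315) - 29360 = (-4836 - 3315) - 29360 = -8151 - 29360 = -37511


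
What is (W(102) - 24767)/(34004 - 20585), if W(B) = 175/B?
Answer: -2526059/1368738 ≈ -1.8455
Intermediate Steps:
(W(102) - 24767)/(34004 - 20585) = (175/102 - 24767)/(34004 - 20585) = (175*(1/102) - 24767)/13419 = (175/102 - 24767)*(1/13419) = -2526059/102*1/13419 = -2526059/1368738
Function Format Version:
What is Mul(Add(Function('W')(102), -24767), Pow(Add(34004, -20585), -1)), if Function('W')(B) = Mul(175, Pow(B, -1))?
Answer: Rational(-2526059, 1368738) ≈ -1.8455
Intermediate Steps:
Mul(Add(Function('W')(102), -24767), Pow(Add(34004, -20585), -1)) = Mul(Add(Mul(175, Pow(102, -1)), -24767), Pow(Add(34004, -20585), -1)) = Mul(Add(Mul(175, Rational(1, 102)), -24767), Pow(13419, -1)) = Mul(Add(Rational(175, 102), -24767), Rational(1, 13419)) = Mul(Rational(-2526059, 102), Rational(1, 13419)) = Rational(-2526059, 1368738)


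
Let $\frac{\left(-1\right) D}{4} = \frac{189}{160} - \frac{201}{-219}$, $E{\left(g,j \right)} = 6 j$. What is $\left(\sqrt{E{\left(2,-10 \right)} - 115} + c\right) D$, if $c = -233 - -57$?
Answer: $\frac{539374}{365} - \frac{24517 i \sqrt{7}}{584} \approx 1477.7 - 111.07 i$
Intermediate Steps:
$c = -176$ ($c = -233 + 57 = -176$)
$D = - \frac{24517}{2920}$ ($D = - 4 \left(\frac{189}{160} - \frac{201}{-219}\right) = - 4 \left(189 \cdot \frac{1}{160} - - \frac{67}{73}\right) = - 4 \left(\frac{189}{160} + \frac{67}{73}\right) = \left(-4\right) \frac{24517}{11680} = - \frac{24517}{2920} \approx -8.3962$)
$\left(\sqrt{E{\left(2,-10 \right)} - 115} + c\right) D = \left(\sqrt{6 \left(-10\right) - 115} - 176\right) \left(- \frac{24517}{2920}\right) = \left(\sqrt{-60 - 115} - 176\right) \left(- \frac{24517}{2920}\right) = \left(\sqrt{-175} - 176\right) \left(- \frac{24517}{2920}\right) = \left(5 i \sqrt{7} - 176\right) \left(- \frac{24517}{2920}\right) = \left(-176 + 5 i \sqrt{7}\right) \left(- \frac{24517}{2920}\right) = \frac{539374}{365} - \frac{24517 i \sqrt{7}}{584}$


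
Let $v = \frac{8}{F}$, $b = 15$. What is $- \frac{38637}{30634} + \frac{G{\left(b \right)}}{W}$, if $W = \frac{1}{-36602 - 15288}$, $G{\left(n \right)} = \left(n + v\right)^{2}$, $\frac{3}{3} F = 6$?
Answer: $- \frac{72011806981}{5202} \approx -1.3843 \cdot 10^{7}$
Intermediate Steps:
$F = 6$
$v = \frac{4}{3}$ ($v = \frac{8}{6} = 8 \cdot \frac{1}{6} = \frac{4}{3} \approx 1.3333$)
$G{\left(n \right)} = \left(\frac{4}{3} + n\right)^{2}$ ($G{\left(n \right)} = \left(n + \frac{4}{3}\right)^{2} = \left(\frac{4}{3} + n\right)^{2}$)
$W = - \frac{1}{51890}$ ($W = \frac{1}{-51890} = - \frac{1}{51890} \approx -1.9272 \cdot 10^{-5}$)
$- \frac{38637}{30634} + \frac{G{\left(b \right)}}{W} = - \frac{38637}{30634} + \frac{\frac{1}{9} \left(4 + 3 \cdot 15\right)^{2}}{- \frac{1}{51890}} = \left(-38637\right) \frac{1}{30634} + \frac{\left(4 + 45\right)^{2}}{9} \left(-51890\right) = - \frac{729}{578} + \frac{49^{2}}{9} \left(-51890\right) = - \frac{729}{578} + \frac{1}{9} \cdot 2401 \left(-51890\right) = - \frac{729}{578} + \frac{2401}{9} \left(-51890\right) = - \frac{729}{578} - \frac{124587890}{9} = - \frac{72011806981}{5202}$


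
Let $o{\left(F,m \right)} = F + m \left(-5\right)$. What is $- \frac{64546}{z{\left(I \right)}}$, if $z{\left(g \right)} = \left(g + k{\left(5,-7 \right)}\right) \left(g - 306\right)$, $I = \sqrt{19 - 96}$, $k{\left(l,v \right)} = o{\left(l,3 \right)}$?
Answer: $- \frac{3263402}{281139} - \frac{345704 i \sqrt{77}}{281139} \approx -11.608 - 10.79 i$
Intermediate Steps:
$o{\left(F,m \right)} = F - 5 m$
$k{\left(l,v \right)} = -15 + l$ ($k{\left(l,v \right)} = l - 15 = -15 + l$)
$I = i \sqrt{77}$ ($I = \sqrt{19 - 96} = \sqrt{-77} = i \sqrt{77} \approx 8.775 i$)
$z{\left(g \right)} = \left(-306 + g\right) \left(-10 + g\right)$ ($z{\left(g \right)} = \left(g + \left(-15 + 5\right)\right) \left(g - 306\right) = \left(g - 10\right) \left(-306 + g\right) = \left(-10 + g\right) \left(-306 + g\right) = \left(-306 + g\right) \left(-10 + g\right)$)
$- \frac{64546}{z{\left(I \right)}} = - \frac{64546}{3060 + \left(i \sqrt{77}\right)^{2} - 316 i \sqrt{77}} = - \frac{64546}{3060 - 77 - 316 i \sqrt{77}} = - \frac{64546}{2983 - 316 i \sqrt{77}}$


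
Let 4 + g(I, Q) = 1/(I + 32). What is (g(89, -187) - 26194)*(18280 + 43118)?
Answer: -194629019886/121 ≈ -1.6085e+9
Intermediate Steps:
g(I, Q) = -4 + 1/(32 + I) (g(I, Q) = -4 + 1/(I + 32) = -4 + 1/(32 + I))
(g(89, -187) - 26194)*(18280 + 43118) = ((-127 - 4*89)/(32 + 89) - 26194)*(18280 + 43118) = ((-127 - 356)/121 - 26194)*61398 = ((1/121)*(-483) - 26194)*61398 = (-483/121 - 26194)*61398 = -3169957/121*61398 = -194629019886/121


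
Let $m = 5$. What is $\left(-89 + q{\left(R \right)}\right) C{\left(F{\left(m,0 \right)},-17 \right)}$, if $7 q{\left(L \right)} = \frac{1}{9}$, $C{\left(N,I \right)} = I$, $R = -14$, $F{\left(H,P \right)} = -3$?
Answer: $\frac{95302}{63} \approx 1512.7$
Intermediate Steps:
$q{\left(L \right)} = \frac{1}{63}$ ($q{\left(L \right)} = \frac{1}{7 \cdot 9} = \frac{1}{7} \cdot \frac{1}{9} = \frac{1}{63}$)
$\left(-89 + q{\left(R \right)}\right) C{\left(F{\left(m,0 \right)},-17 \right)} = \left(-89 + \frac{1}{63}\right) \left(-17\right) = \left(- \frac{5606}{63}\right) \left(-17\right) = \frac{95302}{63}$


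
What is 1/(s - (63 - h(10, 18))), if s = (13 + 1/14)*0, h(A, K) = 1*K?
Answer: -1/45 ≈ -0.022222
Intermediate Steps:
h(A, K) = K
s = 0 (s = (13 + 1/14)*0 = (183/14)*0 = 0)
1/(s - (63 - h(10, 18))) = 1/(0 - (63 - 1*18)) = 1/(0 - (63 - 18)) = 1/(0 - 1*45) = 1/(0 - 45) = 1/(-45) = -1/45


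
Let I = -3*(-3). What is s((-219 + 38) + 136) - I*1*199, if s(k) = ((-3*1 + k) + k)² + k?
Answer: 6813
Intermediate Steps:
s(k) = k + (-3 + 2*k)² (s(k) = ((-3 + k) + k)² + k = (-3 + 2*k)² + k = k + (-3 + 2*k)²)
I = 9
s((-219 + 38) + 136) - I*1*199 = (((-219 + 38) + 136) + (-3 + 2*((-219 + 38) + 136))²) - 9*1*199 = ((-181 + 136) + (-3 + 2*(-181 + 136))²) - 9*199 = (-45 + (-3 + 2*(-45))²) - 1*1791 = (-45 + (-3 - 90)²) - 1791 = (-45 + (-93)²) - 1791 = (-45 + 8649) - 1791 = 8604 - 1791 = 6813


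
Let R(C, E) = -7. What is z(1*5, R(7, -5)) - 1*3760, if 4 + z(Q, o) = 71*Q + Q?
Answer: -3404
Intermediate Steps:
z(Q, o) = -4 + 72*Q (z(Q, o) = -4 + (71*Q + Q) = -4 + 72*Q)
z(1*5, R(7, -5)) - 1*3760 = (-4 + 72*(1*5)) - 1*3760 = (-4 + 72*5) - 3760 = (-4 + 360) - 3760 = 356 - 3760 = -3404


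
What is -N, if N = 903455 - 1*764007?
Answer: -139448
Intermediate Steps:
N = 139448 (N = 903455 - 764007 = 139448)
-N = -1*139448 = -139448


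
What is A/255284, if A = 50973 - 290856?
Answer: -239883/255284 ≈ -0.93967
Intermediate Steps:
A = -239883
A/255284 = -239883/255284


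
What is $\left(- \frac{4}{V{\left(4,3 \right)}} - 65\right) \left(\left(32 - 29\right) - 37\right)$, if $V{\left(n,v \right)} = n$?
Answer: $2244$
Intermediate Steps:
$\left(- \frac{4}{V{\left(4,3 \right)}} - 65\right) \left(\left(32 - 29\right) - 37\right) = \left(- \frac{4}{4} - 65\right) \left(\left(32 - 29\right) - 37\right) = \left(\left(-4\right) \frac{1}{4} - 65\right) \left(3 - 37\right) = \left(-1 - 65\right) \left(-34\right) = \left(-66\right) \left(-34\right) = 2244$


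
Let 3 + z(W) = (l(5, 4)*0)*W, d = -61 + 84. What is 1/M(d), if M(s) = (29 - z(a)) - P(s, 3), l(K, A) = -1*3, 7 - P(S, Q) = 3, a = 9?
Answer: 1/28 ≈ 0.035714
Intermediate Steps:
P(S, Q) = 4 (P(S, Q) = 7 - 1*3 = 7 - 3 = 4)
d = 23
l(K, A) = -3
z(W) = -3 (z(W) = -3 + (-3*0)*W = -3 + 0*W = -3 + 0 = -3)
M(s) = 28 (M(s) = (29 - 1*(-3)) - 1*4 = (29 + 3) - 4 = 32 - 4 = 28)
1/M(d) = 1/28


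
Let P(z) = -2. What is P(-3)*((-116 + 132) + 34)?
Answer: -100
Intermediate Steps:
P(-3)*((-116 + 132) + 34) = -2*((-116 + 132) + 34) = -2*(16 + 34) = -2*50 = -100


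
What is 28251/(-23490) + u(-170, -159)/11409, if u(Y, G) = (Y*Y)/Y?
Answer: -12085517/9925830 ≈ -1.2176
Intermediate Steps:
u(Y, G) = Y (u(Y, G) = Y²/Y = Y)
28251/(-23490) + u(-170, -159)/11409 = 28251/(-23490) - 170/11409 = 28251*(-1/23490) - 170*1/11409 = -3139/2610 - 170/11409 = -12085517/9925830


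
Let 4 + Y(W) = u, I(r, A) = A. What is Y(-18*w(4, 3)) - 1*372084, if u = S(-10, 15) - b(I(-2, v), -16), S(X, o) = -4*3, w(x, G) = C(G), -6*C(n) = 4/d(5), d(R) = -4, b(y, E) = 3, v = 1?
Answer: -372103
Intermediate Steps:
C(n) = ⅙ (C(n) = -2/(3*(-4)) = -2*(-1)/(3*4) = -⅙*(-1) = ⅙)
w(x, G) = ⅙
S(X, o) = -12
u = -15 (u = -12 - 1*3 = -12 - 3 = -15)
Y(W) = -19 (Y(W) = -4 - 15 = -19)
Y(-18*w(4, 3)) - 1*372084 = -19 - 1*372084 = -19 - 372084 = -372103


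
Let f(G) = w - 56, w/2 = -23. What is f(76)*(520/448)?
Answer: -3315/28 ≈ -118.39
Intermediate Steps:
w = -46 (w = 2*(-23) = -46)
f(G) = -102 (f(G) = -46 - 56 = -102)
f(76)*(520/448) = -53040/448 = -102*65/56 = -3315/28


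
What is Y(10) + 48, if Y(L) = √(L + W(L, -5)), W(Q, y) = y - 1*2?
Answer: 48 + √3 ≈ 49.732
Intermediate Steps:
W(Q, y) = -2 + y (W(Q, y) = y - 2 = -2 + y)
Y(L) = √(-7 + L) (Y(L) = √(L + (-2 - 5)) = √(L - 7) = √(-7 + L))
Y(10) + 48 = √(-7 + 10) + 48 = √3 + 48 = 48 + √3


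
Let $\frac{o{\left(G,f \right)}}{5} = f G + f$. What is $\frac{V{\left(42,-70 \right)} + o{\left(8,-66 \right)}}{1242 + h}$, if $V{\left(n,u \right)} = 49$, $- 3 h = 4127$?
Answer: $\frac{8763}{401} \approx 21.853$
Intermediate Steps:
$h = - \frac{4127}{3}$ ($h = \left(- \frac{1}{3}\right) 4127 = - \frac{4127}{3} \approx -1375.7$)
$o{\left(G,f \right)} = 5 f + 5 G f$ ($o{\left(G,f \right)} = 5 \left(f G + f\right) = 5 \left(G f + f\right) = 5 \left(f + G f\right) = 5 f + 5 G f$)
$\frac{V{\left(42,-70 \right)} + o{\left(8,-66 \right)}}{1242 + h} = \frac{49 + 5 \left(-66\right) \left(1 + 8\right)}{1242 - \frac{4127}{3}} = \frac{49 + 5 \left(-66\right) 9}{- \frac{401}{3}} = \left(49 - 2970\right) \left(- \frac{3}{401}\right) = \left(-2921\right) \left(- \frac{3}{401}\right) = \frac{8763}{401}$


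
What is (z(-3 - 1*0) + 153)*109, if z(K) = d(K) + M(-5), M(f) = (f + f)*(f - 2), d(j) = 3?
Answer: 24634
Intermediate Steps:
M(f) = 2*f*(-2 + f) (M(f) = (2*f)*(-2 + f) = 2*f*(-2 + f))
z(K) = 73 (z(K) = 3 + 2*(-5)*(-2 - 5) = 3 + 2*(-5)*(-7) = 3 + 70 = 73)
(z(-3 - 1*0) + 153)*109 = (73 + 153)*109 = 226*109 = 24634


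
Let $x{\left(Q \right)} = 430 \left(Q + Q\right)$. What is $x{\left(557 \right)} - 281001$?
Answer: $198019$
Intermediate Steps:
$x{\left(Q \right)} = 860 Q$ ($x{\left(Q \right)} = 430 \cdot 2 Q = 860 Q$)
$x{\left(557 \right)} - 281001 = 860 \cdot 557 - 281001 = 479020 - 281001 = 198019$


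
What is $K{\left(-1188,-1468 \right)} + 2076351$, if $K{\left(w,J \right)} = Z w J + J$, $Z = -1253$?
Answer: $-2183137069$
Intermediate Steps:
$K{\left(w,J \right)} = J - 1253 J w$ ($K{\left(w,J \right)} = - 1253 w J + J = - 1253 J w + J = J - 1253 J w$)
$K{\left(-1188,-1468 \right)} + 2076351 = - 1468 \left(1 - -1488564\right) + 2076351 = - 1468 \left(1 + 1488564\right) + 2076351 = \left(-1468\right) 1488565 + 2076351 = -2185213420 + 2076351 = -2183137069$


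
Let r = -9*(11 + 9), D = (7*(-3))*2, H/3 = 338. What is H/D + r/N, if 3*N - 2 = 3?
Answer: -925/7 ≈ -132.14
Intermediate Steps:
H = 1014 (H = 3*338 = 1014)
D = -42 (D = -21*2 = -42)
r = -180 (r = -9*20 = -180)
N = 5/3 (N = 2/3 + (1/3)*3 = 2/3 + 1 = 5/3 ≈ 1.6667)
H/D + r/N = 1014/(-42) - 180/5/3 = 1014*(-1/42) - 180*3/5 = -169/7 - 108 = -925/7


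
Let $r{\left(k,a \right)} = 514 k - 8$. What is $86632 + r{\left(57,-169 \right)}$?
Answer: $115922$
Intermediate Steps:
$r{\left(k,a \right)} = -8 + 514 k$
$86632 + r{\left(57,-169 \right)} = 86632 + \left(-8 + 514 \cdot 57\right) = 86632 + \left(-8 + 29298\right) = 86632 + 29290 = 115922$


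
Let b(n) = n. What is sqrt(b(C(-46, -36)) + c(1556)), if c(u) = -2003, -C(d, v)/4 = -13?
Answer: I*sqrt(1951) ≈ 44.17*I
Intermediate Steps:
C(d, v) = 52 (C(d, v) = -4*(-13) = 52)
sqrt(b(C(-46, -36)) + c(1556)) = sqrt(52 - 2003) = sqrt(-1951) = I*sqrt(1951)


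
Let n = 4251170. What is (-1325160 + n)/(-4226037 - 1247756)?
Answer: -2926010/5473793 ≈ -0.53455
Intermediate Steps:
(-1325160 + n)/(-4226037 - 1247756) = (-1325160 + 4251170)/(-4226037 - 1247756) = 2926010/(-5473793) = 2926010*(-1/5473793) = -2926010/5473793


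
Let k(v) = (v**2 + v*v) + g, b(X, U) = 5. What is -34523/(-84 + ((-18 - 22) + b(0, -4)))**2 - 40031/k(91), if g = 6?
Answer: -1138856055/234619448 ≈ -4.8541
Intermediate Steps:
k(v) = 6 + 2*v**2 (k(v) = (v**2 + v*v) + 6 = (v**2 + v**2) + 6 = 2*v**2 + 6 = 6 + 2*v**2)
-34523/(-84 + ((-18 - 22) + b(0, -4)))**2 - 40031/k(91) = -34523/(-84 + ((-18 - 22) + 5))**2 - 40031/(6 + 2*91**2) = -34523/(-84 + (-40 + 5))**2 - 40031/(6 + 2*8281) = -34523/(-84 - 35)**2 - 40031/(6 + 16562) = -34523/((-119)**2) - 40031/16568 = -34523/14161 - 40031*1/16568 = -34523*1/14161 - 40031/16568 = -34523/14161 - 40031/16568 = -1138856055/234619448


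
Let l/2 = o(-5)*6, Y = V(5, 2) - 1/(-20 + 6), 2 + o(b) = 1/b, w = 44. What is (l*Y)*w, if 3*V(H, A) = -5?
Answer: 64856/35 ≈ 1853.0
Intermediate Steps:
o(b) = -2 + 1/b
V(H, A) = -5/3 (V(H, A) = (⅓)*(-5) = -5/3)
Y = -67/42 (Y = -5/3 - 1/(-20 + 6) = -5/3 - 1/(-14) = -5/3 - 1*(-1/14) = -5/3 + 1/14 = -67/42 ≈ -1.5952)
l = -132/5 (l = 2*((-2 + 1/(-5))*6) = 2*((-2 - ⅕)*6) = 2*(-11/5*6) = 2*(-66/5) = -132/5 ≈ -26.400)
(l*Y)*w = -132/5*(-67/42)*44 = (1474/35)*44 = 64856/35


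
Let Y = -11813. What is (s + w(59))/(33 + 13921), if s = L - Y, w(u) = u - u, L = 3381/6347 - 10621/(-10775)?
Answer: 807982212787/954299059450 ≈ 0.84668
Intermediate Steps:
L = 103841762/68388925 (L = 3381*(1/6347) - 10621*(-1/10775) = 3381/6347 + 10621/10775 = 103841762/68388925 ≈ 1.5184)
w(u) = 0
s = 807982212787/68388925 (s = 103841762/68388925 - 1*(-11813) = 103841762/68388925 + 11813 = 807982212787/68388925 ≈ 11815.)
(s + w(59))/(33 + 13921) = (807982212787/68388925 + 0)/(33 + 13921) = (807982212787/68388925)/13954 = (807982212787/68388925)*(1/13954) = 807982212787/954299059450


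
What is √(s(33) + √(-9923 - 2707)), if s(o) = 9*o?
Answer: √(297 + I*√12630) ≈ 17.529 + 3.2056*I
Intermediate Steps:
√(s(33) + √(-9923 - 2707)) = √(9*33 + √(-9923 - 2707)) = √(297 + √(-12630)) = √(297 + I*√12630)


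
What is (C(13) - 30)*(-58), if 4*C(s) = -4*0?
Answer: 1740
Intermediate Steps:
C(s) = 0 (C(s) = (-4*0)/4 = (¼)*0 = 0)
(C(13) - 30)*(-58) = (0 - 30)*(-58) = -30*(-58) = 1740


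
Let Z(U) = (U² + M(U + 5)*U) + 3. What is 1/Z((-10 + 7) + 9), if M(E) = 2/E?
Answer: 11/441 ≈ 0.024943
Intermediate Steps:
Z(U) = 3 + U² + 2*U/(5 + U) (Z(U) = (U² + (2/(U + 5))*U) + 3 = (U² + (2/(5 + U))*U) + 3 = (U² + 2*U/(5 + U)) + 3 = 3 + U² + 2*U/(5 + U))
1/Z((-10 + 7) + 9) = 1/((2*((-10 + 7) + 9) + (3 + ((-10 + 7) + 9)²)*(5 + ((-10 + 7) + 9)))/(5 + ((-10 + 7) + 9))) = 1/((2*(-3 + 9) + (3 + (-3 + 9)²)*(5 + (-3 + 9)))/(5 + (-3 + 9))) = 1/((2*6 + (3 + 6²)*(5 + 6))/(5 + 6)) = 1/((12 + (3 + 36)*11)/11) = 1/((12 + 39*11)/11) = 1/((12 + 429)/11) = 1/((1/11)*441) = 1/(441/11) = 11/441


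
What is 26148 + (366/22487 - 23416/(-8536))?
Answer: 627451621063/23993629 ≈ 26151.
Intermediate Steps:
26148 + (366/22487 - 23416/(-8536)) = 26148 + (366*(1/22487) - 23416*(-1/8536)) = 26148 + (366/22487 + 2927/1067) = 26148 + 66209971/23993629 = 627451621063/23993629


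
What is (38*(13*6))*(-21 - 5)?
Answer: -77064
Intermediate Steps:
(38*(13*6))*(-21 - 5) = (38*78)*(-26) = 2964*(-26) = -77064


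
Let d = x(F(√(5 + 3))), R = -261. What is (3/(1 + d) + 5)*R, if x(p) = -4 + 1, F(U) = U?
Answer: -1827/2 ≈ -913.50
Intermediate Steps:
x(p) = -3
d = -3
(3/(1 + d) + 5)*R = (3/(1 - 3) + 5)*(-261) = (3/(-2) + 5)*(-261) = (-½*3 + 5)*(-261) = (-3/2 + 5)*(-261) = (7/2)*(-261) = -1827/2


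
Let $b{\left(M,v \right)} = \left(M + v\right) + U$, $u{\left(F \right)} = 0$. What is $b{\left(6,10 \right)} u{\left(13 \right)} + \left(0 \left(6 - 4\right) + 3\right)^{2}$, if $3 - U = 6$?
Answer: $9$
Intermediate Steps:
$U = -3$ ($U = 3 - 6 = -3$)
$b{\left(M,v \right)} = -3 + M + v$ ($b{\left(M,v \right)} = \left(M + v\right) - 3 = -3 + M + v$)
$b{\left(6,10 \right)} u{\left(13 \right)} + \left(0 \left(6 - 4\right) + 3\right)^{2} = \left(-3 + 6 + 10\right) 0 + \left(0 \left(6 - 4\right) + 3\right)^{2} = 13 \cdot 0 + \left(0 \cdot 2 + 3\right)^{2} = 0 + \left(0 + 3\right)^{2} = 0 + 3^{2} = 0 + 9 = 9$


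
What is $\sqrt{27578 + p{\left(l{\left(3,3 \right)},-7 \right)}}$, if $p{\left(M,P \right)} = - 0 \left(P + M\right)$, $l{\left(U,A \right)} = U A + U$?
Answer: $\sqrt{27578} \approx 166.07$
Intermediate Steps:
$l{\left(U,A \right)} = U + A U$ ($l{\left(U,A \right)} = A U + U = U + A U$)
$p{\left(M,P \right)} = 0$ ($p{\left(M,P \right)} = - 0 \left(M + P\right) = \left(-1\right) 0 = 0$)
$\sqrt{27578 + p{\left(l{\left(3,3 \right)},-7 \right)}} = \sqrt{27578 + 0} = \sqrt{27578}$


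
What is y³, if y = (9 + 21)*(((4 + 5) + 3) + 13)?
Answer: 421875000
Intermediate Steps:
y = 750 (y = 30*((9 + 3) + 13) = 30*(12 + 13) = 30*25 = 750)
y³ = 750³ = 421875000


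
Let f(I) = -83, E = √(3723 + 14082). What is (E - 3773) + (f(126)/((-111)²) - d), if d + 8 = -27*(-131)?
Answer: -89968025/12321 + √17805 ≈ -7168.6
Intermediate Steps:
d = 3529 (d = -8 - 27*(-131) = -8 + 3537 = 3529)
E = √17805 ≈ 133.44
(E - 3773) + (f(126)/((-111)²) - d) = (√17805 - 3773) + (-83/((-111)²) - 1*3529) = (-3773 + √17805) + (-83/12321 - 3529) = (-3773 + √17805) - 43480892/12321 = -89968025/12321 + √17805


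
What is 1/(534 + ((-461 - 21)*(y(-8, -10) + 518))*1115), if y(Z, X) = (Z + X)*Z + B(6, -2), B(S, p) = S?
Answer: -1/359002706 ≈ -2.7855e-9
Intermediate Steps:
y(Z, X) = 6 + Z*(X + Z) (y(Z, X) = (Z + X)*Z + 6 = (X + Z)*Z + 6 = Z*(X + Z) + 6 = 6 + Z*(X + Z))
1/(534 + ((-461 - 21)*(y(-8, -10) + 518))*1115) = 1/(534 + ((-461 - 21)*((6 + (-8)**2 - 10*(-8)) + 518))*1115) = 1/(534 - 482*((6 + 64 + 80) + 518)*1115) = 1/(534 - 482*(150 + 518)*1115) = 1/(534 - 482*668*1115) = 1/(534 - 321976*1115) = 1/(534 - 359003240) = 1/(-359002706) = -1/359002706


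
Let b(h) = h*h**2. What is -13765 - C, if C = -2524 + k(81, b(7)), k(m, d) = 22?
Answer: -11263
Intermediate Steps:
b(h) = h**3
C = -2502 (C = -2524 + 22 = -2502)
-13765 - C = -13765 - 1*(-2502) = -13765 + 2502 = -11263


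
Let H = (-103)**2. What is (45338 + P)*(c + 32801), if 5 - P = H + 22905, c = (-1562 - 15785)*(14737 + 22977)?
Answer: -7738436659353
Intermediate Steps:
H = 10609
c = -654224758 (c = -17347*37714 = -654224758)
P = -33509 (P = 5 - (10609 + 22905) = 5 - 1*33514 = 5 - 33514 = -33509)
(45338 + P)*(c + 32801) = (45338 - 33509)*(-654224758 + 32801) = 11829*(-654191957) = -7738436659353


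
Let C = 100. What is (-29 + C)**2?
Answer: 5041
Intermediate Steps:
(-29 + C)**2 = (-29 + 100)**2 = 71**2 = 5041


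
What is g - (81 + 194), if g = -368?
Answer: -643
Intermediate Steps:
g - (81 + 194) = -368 - (81 + 194) = -368 - 1*275 = -368 - 275 = -643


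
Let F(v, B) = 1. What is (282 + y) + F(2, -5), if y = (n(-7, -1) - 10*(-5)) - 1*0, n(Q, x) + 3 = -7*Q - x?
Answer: 380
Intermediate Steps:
n(Q, x) = -3 - x - 7*Q (n(Q, x) = -3 + (-7*Q - x) = -3 + (-x - 7*Q) = -3 - x - 7*Q)
y = 97 (y = ((-3 - 1*(-1) - 7*(-7)) - 10*(-5)) - 1*0 = ((-3 + 1 + 49) + 50) + 0 = (47 + 50) + 0 = 97 + 0 = 97)
(282 + y) + F(2, -5) = (282 + 97) + 1 = 379 + 1 = 380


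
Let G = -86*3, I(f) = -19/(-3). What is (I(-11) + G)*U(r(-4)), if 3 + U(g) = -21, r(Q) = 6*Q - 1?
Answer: 6040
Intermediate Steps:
I(f) = 19/3 (I(f) = -19*(-⅓) = 19/3)
r(Q) = -1 + 6*Q
U(g) = -24 (U(g) = -3 - 21 = -24)
G = -258
(I(-11) + G)*U(r(-4)) = (19/3 - 258)*(-24) = -755/3*(-24) = 6040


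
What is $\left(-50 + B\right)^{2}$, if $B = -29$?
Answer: $6241$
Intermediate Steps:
$\left(-50 + B\right)^{2} = \left(-50 - 29\right)^{2} = \left(-79\right)^{2} = 6241$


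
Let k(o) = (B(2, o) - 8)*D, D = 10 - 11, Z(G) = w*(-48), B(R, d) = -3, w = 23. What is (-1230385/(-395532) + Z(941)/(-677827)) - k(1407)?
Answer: -2114700117881/268102268964 ≈ -7.8877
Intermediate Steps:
Z(G) = -1104 (Z(G) = 23*(-48) = -1104)
D = -1
k(o) = 11 (k(o) = (-3 - 8)*(-1) = -11*(-1) = 11)
(-1230385/(-395532) + Z(941)/(-677827)) - k(1407) = (-1230385/(-395532) - 1104/(-677827)) - 1*11 = (-1230385*(-1/395532) - 1104*(-1/677827)) - 11 = (1230385/395532 + 1104/677827) - 11 = 834424840723/268102268964 - 11 = -2114700117881/268102268964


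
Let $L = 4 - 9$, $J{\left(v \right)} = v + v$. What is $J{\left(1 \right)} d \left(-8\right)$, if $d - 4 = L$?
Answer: $16$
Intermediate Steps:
$J{\left(v \right)} = 2 v$
$L = -5$
$d = -1$ ($d = 4 - 5 = -1$)
$J{\left(1 \right)} d \left(-8\right) = 2 \cdot 1 \left(-1\right) \left(-8\right) = 2 \left(-1\right) \left(-8\right) = \left(-2\right) \left(-8\right) = 16$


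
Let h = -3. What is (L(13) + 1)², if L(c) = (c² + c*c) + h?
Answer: 112896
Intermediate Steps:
L(c) = -3 + 2*c² (L(c) = (c² + c*c) - 3 = (c² + c²) - 3 = 2*c² - 3 = -3 + 2*c²)
(L(13) + 1)² = ((-3 + 2*13²) + 1)² = ((-3 + 2*169) + 1)² = ((-3 + 338) + 1)² = (335 + 1)² = 336² = 112896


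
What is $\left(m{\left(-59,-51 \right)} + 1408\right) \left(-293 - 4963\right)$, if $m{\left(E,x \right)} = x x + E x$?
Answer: $-36886608$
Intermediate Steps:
$m{\left(E,x \right)} = x^{2} + E x$
$\left(m{\left(-59,-51 \right)} + 1408\right) \left(-293 - 4963\right) = \left(- 51 \left(-59 - 51\right) + 1408\right) \left(-293 - 4963\right) = \left(\left(-51\right) \left(-110\right) + 1408\right) \left(-5256\right) = \left(5610 + 1408\right) \left(-5256\right) = 7018 \left(-5256\right) = -36886608$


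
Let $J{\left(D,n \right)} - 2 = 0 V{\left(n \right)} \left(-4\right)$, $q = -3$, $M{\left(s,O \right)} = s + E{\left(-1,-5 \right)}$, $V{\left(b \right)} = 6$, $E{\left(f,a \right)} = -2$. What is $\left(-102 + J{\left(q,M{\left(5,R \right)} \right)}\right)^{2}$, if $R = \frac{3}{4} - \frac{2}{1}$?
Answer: $10000$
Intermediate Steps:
$R = - \frac{5}{4}$ ($R = 3 \cdot \frac{1}{4} - 2 = \frac{3}{4} - 2 = - \frac{5}{4} \approx -1.25$)
$M{\left(s,O \right)} = -2 + s$ ($M{\left(s,O \right)} = s - 2 = -2 + s$)
$J{\left(D,n \right)} = 2$ ($J{\left(D,n \right)} = 2 + 0 \cdot 6 \left(-4\right) = 2 + 0 \left(-4\right) = 2 + 0 = 2$)
$\left(-102 + J{\left(q,M{\left(5,R \right)} \right)}\right)^{2} = \left(-102 + 2\right)^{2} = \left(-100\right)^{2} = 10000$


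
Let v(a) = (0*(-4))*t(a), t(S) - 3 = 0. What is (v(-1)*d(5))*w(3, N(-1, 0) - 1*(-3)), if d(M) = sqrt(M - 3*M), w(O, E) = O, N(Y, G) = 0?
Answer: 0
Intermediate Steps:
t(S) = 3 (t(S) = 3 + 0 = 3)
v(a) = 0 (v(a) = (0*(-4))*3 = 0*3 = 0)
d(M) = sqrt(2)*sqrt(-M) (d(M) = sqrt(-2*M) = sqrt(2)*sqrt(-M))
(v(-1)*d(5))*w(3, N(-1, 0) - 1*(-3)) = (0*(sqrt(2)*sqrt(-1*5)))*3 = (0*(sqrt(2)*sqrt(-5)))*3 = (0*(sqrt(2)*(I*sqrt(5))))*3 = (0*(I*sqrt(10)))*3 = 0*3 = 0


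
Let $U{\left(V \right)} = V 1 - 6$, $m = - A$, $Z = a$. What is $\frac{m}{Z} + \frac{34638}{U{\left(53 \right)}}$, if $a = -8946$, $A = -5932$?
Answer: $\frac{154796372}{210231} \approx 736.32$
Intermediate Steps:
$Z = -8946$
$m = 5932$ ($m = \left(-1\right) \left(-5932\right) = 5932$)
$U{\left(V \right)} = -6 + V$ ($U{\left(V \right)} = V - 6 = -6 + V$)
$\frac{m}{Z} + \frac{34638}{U{\left(53 \right)}} = \frac{5932}{-8946} + \frac{34638}{-6 + 53} = 5932 \left(- \frac{1}{8946}\right) + \frac{34638}{47} = - \frac{2966}{4473} + 34638 \cdot \frac{1}{47} = - \frac{2966}{4473} + \frac{34638}{47} = \frac{154796372}{210231}$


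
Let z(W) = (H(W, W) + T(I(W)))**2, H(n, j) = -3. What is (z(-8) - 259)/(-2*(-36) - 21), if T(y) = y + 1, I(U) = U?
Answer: -53/17 ≈ -3.1176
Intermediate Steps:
T(y) = 1 + y
z(W) = (-2 + W)**2 (z(W) = (-3 + (1 + W))**2 = (-2 + W)**2)
(z(-8) - 259)/(-2*(-36) - 21) = ((-2 - 8)**2 - 259)/(-2*(-36) - 21) = ((-10)**2 - 259)/(72 - 21) = (100 - 259)/51 = -159*1/51 = -53/17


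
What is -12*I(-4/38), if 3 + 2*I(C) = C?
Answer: 354/19 ≈ 18.632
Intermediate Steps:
I(C) = -3/2 + C/2
-12*I(-4/38) = -12*(-3/2 + (-4/38)/2) = -12*(-3/2 + (-4*1/38)/2) = -12*(-3/2 + (1/2)*(-2/19)) = -12*(-3/2 - 1/19) = -12*(-59/38) = 354/19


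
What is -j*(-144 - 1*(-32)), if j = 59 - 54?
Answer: 560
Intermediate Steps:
j = 5
-j*(-144 - 1*(-32)) = -5*(-144 - 1*(-32)) = -5*(-144 + 32) = -5*(-112) = -1*(-560) = 560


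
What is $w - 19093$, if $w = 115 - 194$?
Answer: $-19172$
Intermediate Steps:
$w = -79$
$w - 19093 = -79 - 19093 = -19172$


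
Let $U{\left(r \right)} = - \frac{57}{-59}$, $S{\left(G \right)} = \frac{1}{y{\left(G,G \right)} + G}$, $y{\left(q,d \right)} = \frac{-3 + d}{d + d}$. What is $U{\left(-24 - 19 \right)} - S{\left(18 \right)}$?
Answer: $\frac{11889}{13039} \approx 0.9118$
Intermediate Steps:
$y{\left(q,d \right)} = \frac{-3 + d}{2 d}$
$S{\left(G \right)} = \frac{1}{G + \frac{-3 + G}{2 G}}$ ($S{\left(G \right)} = \frac{1}{\frac{-3 + G}{2 G} + G} = \frac{1}{G + \frac{-3 + G}{2 G}}$)
$U{\left(r \right)} = \frac{57}{59}$ ($U{\left(r \right)} = \left(-57\right) \left(- \frac{1}{59}\right) = \frac{57}{59}$)
$U{\left(-24 - 19 \right)} - S{\left(18 \right)} = \frac{57}{59} - 2 \cdot 18 \frac{1}{-3 + 18 + 2 \cdot 18^{2}} = \frac{57}{59} - 2 \cdot 18 \frac{1}{-3 + 18 + 2 \cdot 324} = \frac{57}{59} - 2 \cdot 18 \frac{1}{-3 + 18 + 648} = \frac{57}{59} - 2 \cdot 18 \cdot \frac{1}{663} = \frac{57}{59} - \frac{12}{221} = \frac{11889}{13039}$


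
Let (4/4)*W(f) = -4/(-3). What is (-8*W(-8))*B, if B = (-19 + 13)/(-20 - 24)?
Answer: -16/11 ≈ -1.4545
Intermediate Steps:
W(f) = 4/3 (W(f) = -4/(-3) = -4*(-⅓) = 4/3)
B = 3/22 (B = -6/(-44) = -6*(-1/44) = 3/22 ≈ 0.13636)
(-8*W(-8))*B = -8*4/3*(3/22) = -32/3*3/22 = -16/11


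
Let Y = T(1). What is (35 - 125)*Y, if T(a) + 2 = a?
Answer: 90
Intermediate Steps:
T(a) = -2 + a
Y = -1 (Y = -2 + 1 = -1)
(35 - 125)*Y = (35 - 125)*(-1) = -90*(-1) = 90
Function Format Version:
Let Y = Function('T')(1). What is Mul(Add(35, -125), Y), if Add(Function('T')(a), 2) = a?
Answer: 90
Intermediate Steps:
Function('T')(a) = Add(-2, a)
Y = -1 (Y = Add(-2, 1) = -1)
Mul(Add(35, -125), Y) = Mul(Add(35, -125), -1) = Mul(-90, -1) = 90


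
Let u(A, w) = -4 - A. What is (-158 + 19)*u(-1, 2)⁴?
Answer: -11259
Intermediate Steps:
(-158 + 19)*u(-1, 2)⁴ = (-158 + 19)*(-4 - 1*(-1))⁴ = -139*(-4 + 1)⁴ = -139*(-3)⁴ = -139*81 = -11259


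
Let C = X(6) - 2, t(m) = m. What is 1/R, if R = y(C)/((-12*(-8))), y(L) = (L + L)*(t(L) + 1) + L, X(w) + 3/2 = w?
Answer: 24/5 ≈ 4.8000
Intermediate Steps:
X(w) = -3/2 + w
C = 5/2 (C = (-3/2 + 6) - 2 = 9/2 - 2 = 5/2 ≈ 2.5000)
y(L) = L + 2*L*(1 + L) (y(L) = (L + L)*(L + 1) + L = (2*L)*(1 + L) + L = 2*L*(1 + L) + L = L + 2*L*(1 + L))
R = 5/24 (R = (5*(3 + 2*(5/2))/2)/((-12*(-8))) = (5*(3 + 5)/2)/96 = ((5/2)*8)/96 = (1/96)*20 = 5/24 ≈ 0.20833)
1/R = 1/(5/24) = 24/5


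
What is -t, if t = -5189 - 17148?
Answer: 22337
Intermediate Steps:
t = -22337
-t = -1*(-22337) = 22337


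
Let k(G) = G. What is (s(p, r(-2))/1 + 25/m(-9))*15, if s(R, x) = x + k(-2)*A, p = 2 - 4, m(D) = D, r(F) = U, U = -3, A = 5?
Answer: -710/3 ≈ -236.67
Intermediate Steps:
r(F) = -3
p = -2
s(R, x) = -10 + x (s(R, x) = x - 2*5 = x - 10 = -10 + x)
(s(p, r(-2))/1 + 25/m(-9))*15 = ((-10 - 3)/1 + 25/(-9))*15 = (-13*1 + 25*(-⅑))*15 = (-13 - 25/9)*15 = -142/9*15 = -710/3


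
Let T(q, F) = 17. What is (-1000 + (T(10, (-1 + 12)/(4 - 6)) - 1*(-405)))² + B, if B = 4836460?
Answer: 5170544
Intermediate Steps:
(-1000 + (T(10, (-1 + 12)/(4 - 6)) - 1*(-405)))² + B = (-1000 + (17 - 1*(-405)))² + 4836460 = (-1000 + (17 + 405))² + 4836460 = (-1000 + 422)² + 4836460 = (-578)² + 4836460 = 334084 + 4836460 = 5170544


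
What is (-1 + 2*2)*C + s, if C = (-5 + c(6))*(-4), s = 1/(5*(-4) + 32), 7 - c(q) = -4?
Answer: -863/12 ≈ -71.917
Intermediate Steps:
c(q) = 11 (c(q) = 7 - 1*(-4) = 7 + 4 = 11)
s = 1/12 (s = 1/(-20 + 32) = 1/12 ≈ 0.083333)
C = -24 (C = (-5 + 11)*(-4) = 6*(-4) = -24)
(-1 + 2*2)*C + s = (-1 + 2*2)*(-24) + 1/12 = (-1 + 4)*(-24) + 1/12 = 3*(-24) + 1/12 = -72 + 1/12 = -863/12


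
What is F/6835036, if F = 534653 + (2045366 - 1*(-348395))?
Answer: 1464207/3417518 ≈ 0.42844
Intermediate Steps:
F = 2928414 (F = 534653 + (2045366 + 348395) = 534653 + 2393761 = 2928414)
F/6835036 = 2928414/6835036 = 2928414*(1/6835036) = 1464207/3417518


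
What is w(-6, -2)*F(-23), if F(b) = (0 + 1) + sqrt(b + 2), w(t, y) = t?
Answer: -6 - 6*I*sqrt(21) ≈ -6.0 - 27.495*I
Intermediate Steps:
F(b) = 1 + sqrt(2 + b)
w(-6, -2)*F(-23) = -6*(1 + sqrt(2 - 23)) = -6*(1 + sqrt(-21)) = -6*(1 + I*sqrt(21)) = -6 - 6*I*sqrt(21)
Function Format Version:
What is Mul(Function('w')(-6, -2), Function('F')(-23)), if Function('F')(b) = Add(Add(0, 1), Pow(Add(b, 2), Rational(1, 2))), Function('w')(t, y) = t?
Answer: Add(-6, Mul(-6, I, Pow(21, Rational(1, 2)))) ≈ Add(-6.0000, Mul(-27.495, I))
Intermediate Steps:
Function('F')(b) = Add(1, Pow(Add(2, b), Rational(1, 2)))
Mul(Function('w')(-6, -2), Function('F')(-23)) = Mul(-6, Add(1, Pow(Add(2, -23), Rational(1, 2)))) = Mul(-6, Add(1, Pow(-21, Rational(1, 2)))) = Mul(-6, Add(1, Mul(I, Pow(21, Rational(1, 2))))) = Add(-6, Mul(-6, I, Pow(21, Rational(1, 2))))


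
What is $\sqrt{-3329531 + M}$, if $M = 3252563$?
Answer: $6 i \sqrt{2138} \approx 277.43 i$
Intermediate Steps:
$\sqrt{-3329531 + M} = \sqrt{-3329531 + 3252563} = \sqrt{-76968} = 6 i \sqrt{2138}$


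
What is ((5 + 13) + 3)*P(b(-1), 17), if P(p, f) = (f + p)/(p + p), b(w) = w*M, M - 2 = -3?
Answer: 189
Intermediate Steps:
M = -1 (M = 2 - 3 = -1)
b(w) = -w (b(w) = w*(-1) = -w)
P(p, f) = (f + p)/(2*p) (P(p, f) = (f + p)/((2*p)) = (f + p)*(1/(2*p)) = (f + p)/(2*p))
((5 + 13) + 3)*P(b(-1), 17) = ((5 + 13) + 3)*((17 - 1*(-1))/(2*((-1*(-1))))) = (18 + 3)*((1/2)*(17 + 1)/1) = 21*((1/2)*1*18) = 21*9 = 189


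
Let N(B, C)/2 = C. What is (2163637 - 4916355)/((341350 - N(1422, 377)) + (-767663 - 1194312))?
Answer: 2752718/1621379 ≈ 1.6978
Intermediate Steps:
N(B, C) = 2*C
(2163637 - 4916355)/((341350 - N(1422, 377)) + (-767663 - 1194312)) = (2163637 - 4916355)/((341350 - 2*377) + (-767663 - 1194312)) = -2752718/((341350 - 1*754) - 1961975) = -2752718/((341350 - 754) - 1961975) = -2752718/(340596 - 1961975) = -2752718/(-1621379) = -2752718*(-1/1621379) = 2752718/1621379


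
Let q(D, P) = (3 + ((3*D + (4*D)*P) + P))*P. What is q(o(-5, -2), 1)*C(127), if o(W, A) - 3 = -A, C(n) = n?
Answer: 4953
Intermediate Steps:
o(W, A) = 3 - A
q(D, P) = P*(3 + P + 3*D + 4*D*P) (q(D, P) = (3 + ((3*D + 4*D*P) + P))*P = (3 + (P + 3*D + 4*D*P))*P = (3 + P + 3*D + 4*D*P)*P = P*(3 + P + 3*D + 4*D*P))
q(o(-5, -2), 1)*C(127) = (1*(3 + 1 + 3*(3 - 1*(-2)) + 4*(3 - 1*(-2))*1))*127 = (1*(3 + 1 + 3*(3 + 2) + 4*(3 + 2)*1))*127 = (1*(3 + 1 + 3*5 + 4*5*1))*127 = (1*(3 + 1 + 15 + 20))*127 = (1*39)*127 = 39*127 = 4953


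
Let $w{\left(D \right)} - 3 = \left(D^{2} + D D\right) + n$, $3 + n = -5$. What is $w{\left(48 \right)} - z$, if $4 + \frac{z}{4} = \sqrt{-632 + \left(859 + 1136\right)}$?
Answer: $4619 - 4 \sqrt{1363} \approx 4471.3$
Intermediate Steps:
$n = -8$ ($n = -3 - 5 = -8$)
$w{\left(D \right)} = -5 + 2 D^{2}$ ($w{\left(D \right)} = 3 - \left(8 - D^{2} - D D\right) = 3 + \left(\left(D^{2} + D^{2}\right) - 8\right) = 3 + \left(2 D^{2} - 8\right) = 3 + \left(-8 + 2 D^{2}\right) = -5 + 2 D^{2}$)
$z = -16 + 4 \sqrt{1363}$ ($z = -16 + 4 \sqrt{-632 + \left(859 + 1136\right)} = -16 + 4 \sqrt{-632 + 1995} = -16 + 4 \sqrt{1363} \approx 131.68$)
$w{\left(48 \right)} - z = \left(-5 + 2 \cdot 48^{2}\right) - \left(-16 + 4 \sqrt{1363}\right) = \left(-5 + 2 \cdot 2304\right) + \left(16 - 4 \sqrt{1363}\right) = \left(-5 + 4608\right) + \left(16 - 4 \sqrt{1363}\right) = 4603 + \left(16 - 4 \sqrt{1363}\right) = 4619 - 4 \sqrt{1363}$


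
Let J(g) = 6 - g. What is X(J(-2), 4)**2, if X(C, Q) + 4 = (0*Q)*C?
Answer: 16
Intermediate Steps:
X(C, Q) = -4 (X(C, Q) = -4 + (0*Q)*C = -4 + 0*C = -4 + 0 = -4)
X(J(-2), 4)**2 = (-4)**2 = 16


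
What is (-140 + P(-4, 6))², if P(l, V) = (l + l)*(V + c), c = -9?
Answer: 13456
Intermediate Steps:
P(l, V) = 2*l*(-9 + V) (P(l, V) = (l + l)*(V - 9) = (2*l)*(-9 + V) = 2*l*(-9 + V))
(-140 + P(-4, 6))² = (-140 + 2*(-4)*(-9 + 6))² = (-140 + 2*(-4)*(-3))² = (-140 + 24)² = (-116)² = 13456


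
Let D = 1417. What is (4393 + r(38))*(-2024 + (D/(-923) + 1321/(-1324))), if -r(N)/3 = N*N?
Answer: -11620634383/94004 ≈ -1.2362e+5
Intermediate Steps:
r(N) = -3*N² (r(N) = -3*N*N = -3*N²)
(4393 + r(38))*(-2024 + (D/(-923) + 1321/(-1324))) = (4393 - 3*38²)*(-2024 + (1417/(-923) + 1321/(-1324))) = (4393 - 3*1444)*(-2024 + (1417*(-1/923) + 1321*(-1/1324))) = (4393 - 4332)*(-2024 + (-109/71 - 1321/1324)) = 61*(-2024 - 238107/94004) = 61*(-190502203/94004) = -11620634383/94004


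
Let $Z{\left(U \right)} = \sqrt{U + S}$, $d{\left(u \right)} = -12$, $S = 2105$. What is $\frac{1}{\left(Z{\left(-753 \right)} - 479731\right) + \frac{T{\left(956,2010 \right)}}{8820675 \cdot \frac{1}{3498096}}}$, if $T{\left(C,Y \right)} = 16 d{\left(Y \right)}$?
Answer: $- \frac{460877314679480475}{221132226423981909967129} - \frac{24974222146250 \sqrt{2}}{221132226423981909967129} \approx -2.0843 \cdot 10^{-6}$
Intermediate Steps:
$Z{\left(U \right)} = \sqrt{2105 + U}$ ($Z{\left(U \right)} = \sqrt{U + 2105} = \sqrt{2105 + U}$)
$T{\left(C,Y \right)} = -192$ ($T{\left(C,Y \right)} = 16 \left(-12\right) = -192$)
$\frac{1}{\left(Z{\left(-753 \right)} - 479731\right) + \frac{T{\left(956,2010 \right)}}{8820675 \cdot \frac{1}{3498096}}} = \frac{1}{\left(\sqrt{2105 - 753} - 479731\right) - \frac{192}{8820675 \cdot \frac{1}{3498096}}} = \frac{1}{\left(\sqrt{1352} - 479731\right) - \frac{192}{8820675 \cdot \frac{1}{3498096}}} = \frac{1}{\left(26 \sqrt{2} - 479731\right) - \frac{192}{\frac{2940225}{1166032}}} = \frac{1}{\left(-479731 + 26 \sqrt{2}\right) - \frac{74626048}{980075}} = \frac{1}{- \frac{470246985873}{980075} + 26 \sqrt{2}}$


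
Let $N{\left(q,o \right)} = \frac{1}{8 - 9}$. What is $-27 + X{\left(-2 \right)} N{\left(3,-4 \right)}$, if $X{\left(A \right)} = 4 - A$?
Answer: $-33$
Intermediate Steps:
$N{\left(q,o \right)} = -1$ ($N{\left(q,o \right)} = \frac{1}{-1} = -1$)
$-27 + X{\left(-2 \right)} N{\left(3,-4 \right)} = -27 + \left(4 - -2\right) \left(-1\right) = -27 + \left(4 + 2\right) \left(-1\right) = -27 + 6 \left(-1\right) = -27 - 6 = -33$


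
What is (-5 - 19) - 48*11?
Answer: -552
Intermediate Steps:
(-5 - 19) - 48*11 = -24 - 528 = -552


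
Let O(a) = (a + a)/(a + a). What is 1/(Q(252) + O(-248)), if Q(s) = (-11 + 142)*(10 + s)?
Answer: 1/34323 ≈ 2.9135e-5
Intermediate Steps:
Q(s) = 1310 + 131*s (Q(s) = 131*(10 + s) = 1310 + 131*s)
O(a) = 1 (O(a) = (2*a)/((2*a)) = (2*a)*(1/(2*a)) = 1)
1/(Q(252) + O(-248)) = 1/((1310 + 131*252) + 1) = 1/((1310 + 33012) + 1) = 1/(34322 + 1) = 1/34323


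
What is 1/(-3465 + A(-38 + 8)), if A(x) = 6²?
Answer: -1/3429 ≈ -0.00029163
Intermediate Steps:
A(x) = 36
1/(-3465 + A(-38 + 8)) = 1/(-3465 + 36) = 1/(-3429) = -1/3429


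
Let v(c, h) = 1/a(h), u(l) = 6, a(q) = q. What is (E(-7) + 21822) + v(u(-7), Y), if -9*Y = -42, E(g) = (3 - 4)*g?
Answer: 305609/14 ≈ 21829.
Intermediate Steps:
E(g) = -g
Y = 14/3 (Y = -1/9*(-42) = 14/3 ≈ 4.6667)
v(c, h) = 1/h
(E(-7) + 21822) + v(u(-7), Y) = (-1*(-7) + 21822) + 1/(14/3) = (7 + 21822) + 3/14 = 21829 + 3/14 = 305609/14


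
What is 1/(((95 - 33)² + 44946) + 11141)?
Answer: 1/59931 ≈ 1.6686e-5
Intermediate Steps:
1/(((95 - 33)² + 44946) + 11141) = 1/((62² + 44946) + 11141) = 1/((3844 + 44946) + 11141) = 1/(48790 + 11141) = 1/59931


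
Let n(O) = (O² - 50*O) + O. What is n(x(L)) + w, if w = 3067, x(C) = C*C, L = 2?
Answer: 2887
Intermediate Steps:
x(C) = C²
n(O) = O² - 49*O
n(x(L)) + w = 2²*(-49 + 2²) + 3067 = 4*(-49 + 4) + 3067 = 4*(-45) + 3067 = -180 + 3067 = 2887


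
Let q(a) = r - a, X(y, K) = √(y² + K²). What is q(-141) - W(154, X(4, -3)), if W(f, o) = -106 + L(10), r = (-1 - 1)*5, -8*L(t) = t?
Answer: 953/4 ≈ 238.25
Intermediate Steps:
L(t) = -t/8
r = -10 (r = -2*5 = -10)
X(y, K) = √(K² + y²)
q(a) = -10 - a
W(f, o) = -429/4 (W(f, o) = -106 - ⅛*10 = -106 - 5/4 = -429/4)
q(-141) - W(154, X(4, -3)) = (-10 - 1*(-141)) - 1*(-429/4) = (-10 + 141) + 429/4 = 131 + 429/4 = 953/4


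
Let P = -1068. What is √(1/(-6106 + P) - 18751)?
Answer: 5*I*√38601765938/7174 ≈ 136.93*I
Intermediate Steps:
√(1/(-6106 + P) - 18751) = √(1/(-6106 - 1068) - 18751) = √(1/(-7174) - 18751) = √(-1/7174 - 18751) = √(-134519675/7174) = 5*I*√38601765938/7174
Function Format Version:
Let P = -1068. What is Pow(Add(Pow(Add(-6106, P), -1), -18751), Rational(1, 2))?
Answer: Mul(Rational(5, 7174), I, Pow(38601765938, Rational(1, 2))) ≈ Mul(136.93, I)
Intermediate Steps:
Pow(Add(Pow(Add(-6106, P), -1), -18751), Rational(1, 2)) = Pow(Add(Pow(Add(-6106, -1068), -1), -18751), Rational(1, 2)) = Pow(Add(Pow(-7174, -1), -18751), Rational(1, 2)) = Pow(Add(Rational(-1, 7174), -18751), Rational(1, 2)) = Pow(Rational(-134519675, 7174), Rational(1, 2)) = Mul(Rational(5, 7174), I, Pow(38601765938, Rational(1, 2)))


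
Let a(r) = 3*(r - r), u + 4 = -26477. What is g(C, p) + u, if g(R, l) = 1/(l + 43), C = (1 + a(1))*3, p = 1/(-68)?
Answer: -77403895/2923 ≈ -26481.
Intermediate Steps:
u = -26481 (u = -4 - 26477 = -26481)
p = -1/68 ≈ -0.014706
a(r) = 0 (a(r) = 3*0 = 0)
C = 3 (C = (1 + 0)*3 = 1*3 = 3)
g(R, l) = 1/(43 + l)
g(C, p) + u = 1/(43 - 1/68) - 26481 = 1/(2923/68) - 26481 = 68/2923 - 26481 = -77403895/2923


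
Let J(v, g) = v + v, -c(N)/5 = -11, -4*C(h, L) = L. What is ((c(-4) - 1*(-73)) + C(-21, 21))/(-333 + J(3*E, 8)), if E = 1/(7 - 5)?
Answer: -491/1320 ≈ -0.37197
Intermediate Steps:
E = 1/2 ≈ 0.50000
C(h, L) = -L/4
c(N) = 55 (c(N) = -5*(-11) = 55)
J(v, g) = 2*v
((c(-4) - 1*(-73)) + C(-21, 21))/(-333 + J(3*E, 8)) = ((55 - 1*(-73)) - 1/4*21)/(-333 + 2*(3*(1/2))) = ((55 + 73) - 21/4)/(-333 + 2*(3/2)) = (128 - 21/4)/(-333 + 3) = (491/4)/(-330) = (491/4)*(-1/330) = -491/1320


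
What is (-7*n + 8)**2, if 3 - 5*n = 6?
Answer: 3721/25 ≈ 148.84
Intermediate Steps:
n = -3/5 (n = 3/5 - 1/5*6 = 3/5 - 6/5 = -3/5 ≈ -0.60000)
(-7*n + 8)**2 = (-7*(-3/5) + 8)**2 = (21/5 + 8)**2 = (61/5)**2 = 3721/25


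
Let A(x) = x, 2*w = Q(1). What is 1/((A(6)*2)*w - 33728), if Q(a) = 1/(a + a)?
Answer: -1/33725 ≈ -2.9652e-5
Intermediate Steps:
Q(a) = 1/(2*a)
w = ¼ (w = ((½)/1)/2 = ((½)*1)/2 = (½)*(½) = ¼ ≈ 0.25000)
1/((A(6)*2)*w - 33728) = 1/((6*2)*(¼) - 33728) = 1/(12*(¼) - 33728) = 1/(3 - 33728) = 1/(-33725) = -1/33725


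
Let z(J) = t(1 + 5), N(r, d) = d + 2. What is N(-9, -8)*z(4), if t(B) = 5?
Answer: -30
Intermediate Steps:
N(r, d) = 2 + d
z(J) = 5
N(-9, -8)*z(4) = (2 - 8)*5 = -6*5 = -30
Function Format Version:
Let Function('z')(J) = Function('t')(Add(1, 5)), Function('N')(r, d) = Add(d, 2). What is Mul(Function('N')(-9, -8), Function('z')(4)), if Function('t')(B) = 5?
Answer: -30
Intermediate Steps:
Function('N')(r, d) = Add(2, d)
Function('z')(J) = 5
Mul(Function('N')(-9, -8), Function('z')(4)) = Mul(Add(2, -8), 5) = Mul(-6, 5) = -30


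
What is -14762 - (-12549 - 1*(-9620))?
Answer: -11833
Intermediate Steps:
-14762 - (-12549 - 1*(-9620)) = -14762 - (-12549 + 9620) = -14762 - 1*(-2929) = -14762 + 2929 = -11833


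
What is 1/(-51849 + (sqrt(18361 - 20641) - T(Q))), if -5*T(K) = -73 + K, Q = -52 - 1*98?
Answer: -324335/16830925006 - 25*I*sqrt(570)/33661850012 ≈ -1.927e-5 - 1.7731e-8*I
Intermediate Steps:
Q = -150 (Q = -52 - 98 = -150)
T(K) = 73/5 - K/5 (T(K) = -(-73 + K)/5 = 73/5 - K/5)
1/(-51849 + (sqrt(18361 - 20641) - T(Q))) = 1/(-51849 + (sqrt(18361 - 20641) - (73/5 - 1/5*(-150)))) = 1/(-51849 + (sqrt(-2280) - (73/5 + 30))) = 1/(-51849 + (2*I*sqrt(570) - 1*223/5)) = 1/(-51849 + (2*I*sqrt(570) - 223/5)) = 1/(-51849 + (-223/5 + 2*I*sqrt(570))) = 1/(-259468/5 + 2*I*sqrt(570))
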